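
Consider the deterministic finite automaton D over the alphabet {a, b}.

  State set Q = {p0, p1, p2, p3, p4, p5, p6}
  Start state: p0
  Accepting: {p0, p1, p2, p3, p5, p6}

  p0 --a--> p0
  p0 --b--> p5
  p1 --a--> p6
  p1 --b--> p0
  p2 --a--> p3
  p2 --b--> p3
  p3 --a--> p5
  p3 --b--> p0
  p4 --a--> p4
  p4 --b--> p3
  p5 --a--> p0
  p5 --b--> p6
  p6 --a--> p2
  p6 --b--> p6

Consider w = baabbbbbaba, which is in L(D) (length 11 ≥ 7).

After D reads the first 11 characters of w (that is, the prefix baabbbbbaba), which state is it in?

Run of D on the first 11 characters of w = b a a b b b b b a b a:
  step 0: p0  (start)
  step 1: p5  (read b: p0→p5)
  step 2: p0  (read a: p5→p0)
  step 3: p0  (read a: p0→p0)
  step 4: p5  (read b: p0→p5)
  step 5: p6  (read b: p5→p6)
  step 6: p6  (read b: p6→p6)
  step 7: p6  (read b: p6→p6)
  step 8: p6  (read b: p6→p6)
  step 9: p2  (read a: p6→p2)
  step 10: p3  (read b: p2→p3)
  step 11: p5  (read a: p3→p5)

After reading 11 characters, D is in state p5.

p5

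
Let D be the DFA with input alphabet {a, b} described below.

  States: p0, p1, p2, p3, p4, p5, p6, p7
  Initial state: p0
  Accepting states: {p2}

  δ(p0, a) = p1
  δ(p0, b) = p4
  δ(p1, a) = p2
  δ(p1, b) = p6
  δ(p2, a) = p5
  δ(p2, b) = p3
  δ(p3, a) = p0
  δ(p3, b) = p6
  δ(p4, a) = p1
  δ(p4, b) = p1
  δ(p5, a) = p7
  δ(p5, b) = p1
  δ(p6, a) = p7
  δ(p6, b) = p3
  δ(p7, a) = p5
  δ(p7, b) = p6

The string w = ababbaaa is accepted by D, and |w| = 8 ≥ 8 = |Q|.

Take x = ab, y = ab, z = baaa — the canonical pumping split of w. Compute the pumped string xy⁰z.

abbaaa

xy⁰z = xz = ab·baaa = abbaaa.
Reading y = ab takes D from p6 back to p6, so after x the machine is still in p6, and z then leads to the accepting state p2. Hence abbaaa ∈ L(D).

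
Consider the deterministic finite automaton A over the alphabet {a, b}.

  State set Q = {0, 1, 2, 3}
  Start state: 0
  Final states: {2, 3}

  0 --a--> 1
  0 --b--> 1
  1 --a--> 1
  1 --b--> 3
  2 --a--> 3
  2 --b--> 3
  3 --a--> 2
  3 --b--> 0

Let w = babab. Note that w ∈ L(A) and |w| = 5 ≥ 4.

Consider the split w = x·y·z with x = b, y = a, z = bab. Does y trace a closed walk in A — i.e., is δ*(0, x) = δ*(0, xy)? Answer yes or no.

Run of A on the first 2 characters of w = b a:
  step 0: 0  (start)
  step 1: 1  (read b: 0→1)
  step 2: 1  (read a: 1→1)

After x (step 1): 1. After xy (step 2): 1.
They match, so y = a drives A around a cycle from 1 back to itself; pumping y any number of times keeps A in 1 before reading z, and xyⁱz ∈ L(A) for every i ≥ 0.

yes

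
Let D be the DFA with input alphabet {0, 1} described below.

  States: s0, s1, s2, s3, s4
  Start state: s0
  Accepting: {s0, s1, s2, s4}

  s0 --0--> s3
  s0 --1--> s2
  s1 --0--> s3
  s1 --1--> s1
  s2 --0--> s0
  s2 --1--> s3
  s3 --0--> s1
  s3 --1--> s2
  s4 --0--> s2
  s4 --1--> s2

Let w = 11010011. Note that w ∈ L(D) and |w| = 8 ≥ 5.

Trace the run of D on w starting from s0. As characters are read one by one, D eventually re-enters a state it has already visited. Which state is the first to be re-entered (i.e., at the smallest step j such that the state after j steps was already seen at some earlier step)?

Run of D on w = 1 1 0 1 0 0 1 1:
  step 0: s0  (start)
  step 1: s2  (read 1: s0→s2)
  step 2: s3  (read 1: s2→s3)
  step 3: s1  (read 0: s3→s1)
  step 4: s1  (read 1: s1→s1)   ← first repeat (s1 seen earlier)
  step 5: s3  (read 0: s1→s3)
  step 6: s1  (read 0: s3→s1)
  step 7: s1  (read 1: s1→s1)
  step 8: s1  (read 1: s1→s1)

The earliest repeat is at step j = 4: D is in s1, which it already visited at step i = 3.

s1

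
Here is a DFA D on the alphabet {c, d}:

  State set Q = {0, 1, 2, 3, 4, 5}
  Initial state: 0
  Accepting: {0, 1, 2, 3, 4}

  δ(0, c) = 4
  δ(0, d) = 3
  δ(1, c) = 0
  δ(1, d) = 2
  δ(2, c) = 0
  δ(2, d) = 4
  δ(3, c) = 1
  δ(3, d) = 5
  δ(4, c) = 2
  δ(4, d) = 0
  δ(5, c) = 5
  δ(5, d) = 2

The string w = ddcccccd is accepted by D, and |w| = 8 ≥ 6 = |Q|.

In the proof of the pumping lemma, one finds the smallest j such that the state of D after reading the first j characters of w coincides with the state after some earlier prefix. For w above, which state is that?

State sequence: 0 -d-> 3 -d-> 5 -c-> 5 -c-> 5 -c-> 5 -c-> 5 -c-> 5 -d-> 2
First repeat at step 3: 5 was already visited.

The earliest repeat is at step j = 3: D is in 5, which it already visited at step i = 2.
With |Q| = 6, pigeonhole forces a state repeat no later than step 6; the substring read between the first and second visits to that state can be pumped.

5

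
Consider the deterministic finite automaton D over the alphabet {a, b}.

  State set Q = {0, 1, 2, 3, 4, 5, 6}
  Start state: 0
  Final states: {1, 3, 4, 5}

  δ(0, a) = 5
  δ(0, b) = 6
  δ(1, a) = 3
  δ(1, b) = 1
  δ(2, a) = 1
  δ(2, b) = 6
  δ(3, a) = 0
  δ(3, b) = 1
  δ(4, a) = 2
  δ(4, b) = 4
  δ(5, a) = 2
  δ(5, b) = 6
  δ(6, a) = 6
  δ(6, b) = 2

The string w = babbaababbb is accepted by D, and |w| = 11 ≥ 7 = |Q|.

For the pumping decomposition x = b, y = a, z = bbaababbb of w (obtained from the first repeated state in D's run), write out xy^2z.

xy^2z = b·a·a·bbaababbb = baabbaababbb.
Reading y = a takes D from 6 back to 6, so after x·y·y the machine is still in 6, and z then leads to the accepting state 1. Hence baabbaababbb ∈ L(D).

baabbaababbb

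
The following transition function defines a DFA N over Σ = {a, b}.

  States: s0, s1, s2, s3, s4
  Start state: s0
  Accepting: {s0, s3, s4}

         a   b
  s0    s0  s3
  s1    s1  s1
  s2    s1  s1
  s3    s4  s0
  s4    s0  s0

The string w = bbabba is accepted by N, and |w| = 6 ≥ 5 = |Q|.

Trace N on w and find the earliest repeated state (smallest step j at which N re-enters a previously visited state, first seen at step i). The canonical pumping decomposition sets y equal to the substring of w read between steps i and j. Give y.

bb

State sequence: s0 -b-> s3 -b-> s0 -a-> s0 -b-> s3 -b-> s0 -a-> s0
First repeat at step 2: s0 was already visited.

So i = 0, j = 2, giving x = w[0:0] = ε, y = w[0:2] = bb, z = w[2:6] = abba.
Check: |xy| = 2 ≤ 5 and |y| = 2 ≥ 1. Reading y takes N from s0 back to s0, so every xyⁱz is accepted.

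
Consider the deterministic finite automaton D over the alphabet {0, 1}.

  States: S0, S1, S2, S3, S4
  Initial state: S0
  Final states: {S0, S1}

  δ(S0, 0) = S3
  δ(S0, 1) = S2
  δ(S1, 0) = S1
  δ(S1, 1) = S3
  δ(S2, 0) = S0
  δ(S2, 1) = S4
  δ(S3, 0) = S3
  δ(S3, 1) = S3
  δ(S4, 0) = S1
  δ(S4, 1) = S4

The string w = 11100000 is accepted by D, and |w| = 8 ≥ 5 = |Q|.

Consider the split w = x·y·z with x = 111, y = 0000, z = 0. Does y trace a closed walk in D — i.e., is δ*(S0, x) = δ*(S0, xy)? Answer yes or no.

Run of D on the first 7 characters of w = 1 1 1 0 0 0 0:
  step 0: S0  (start)
  step 1: S2  (read 1: S0→S2)
  step 2: S4  (read 1: S2→S4)
  step 3: S4  (read 1: S4→S4)
  step 4: S1  (read 0: S4→S1)
  step 5: S1  (read 0: S1→S1)
  step 6: S1  (read 0: S1→S1)
  step 7: S1  (read 0: S1→S1)

After x (step 3): S4. After xy (step 7): S1.
They differ (S4 ≠ S1), so y is not a cycle from the state after x; this split is not the one the pumping-lemma construction produces, and pumping y need not keep the string in L(D).

no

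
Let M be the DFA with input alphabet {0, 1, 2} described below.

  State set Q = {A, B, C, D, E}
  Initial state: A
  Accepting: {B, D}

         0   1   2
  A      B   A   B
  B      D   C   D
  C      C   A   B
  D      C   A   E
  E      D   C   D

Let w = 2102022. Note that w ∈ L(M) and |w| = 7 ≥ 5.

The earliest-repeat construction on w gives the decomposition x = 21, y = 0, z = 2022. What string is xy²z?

21002022

xy^2z = 21·0·0·2022 = 21002022.
Reading y = 0 takes M from C back to C, so after x·y·y the machine is still in C, and z then leads to the accepting state D. Hence 21002022 ∈ L(M).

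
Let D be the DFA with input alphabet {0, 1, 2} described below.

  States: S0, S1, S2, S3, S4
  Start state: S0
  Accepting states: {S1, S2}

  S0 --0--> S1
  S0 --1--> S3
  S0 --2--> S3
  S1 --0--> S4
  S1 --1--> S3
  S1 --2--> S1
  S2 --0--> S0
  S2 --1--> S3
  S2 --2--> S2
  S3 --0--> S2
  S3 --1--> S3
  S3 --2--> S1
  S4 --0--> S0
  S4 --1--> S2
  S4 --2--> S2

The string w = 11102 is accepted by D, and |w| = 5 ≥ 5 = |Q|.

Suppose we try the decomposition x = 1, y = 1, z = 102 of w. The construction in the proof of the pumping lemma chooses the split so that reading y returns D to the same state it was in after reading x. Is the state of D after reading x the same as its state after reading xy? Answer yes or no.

yes

State sequence: S0 -1-> S3 -1-> S3

After x (step 1): S3. After xy (step 2): S3.
They match, so y = 1 drives D around a cycle from S3 back to itself; pumping y any number of times keeps D in S3 before reading z, and xyⁱz ∈ L(D) for every i ≥ 0.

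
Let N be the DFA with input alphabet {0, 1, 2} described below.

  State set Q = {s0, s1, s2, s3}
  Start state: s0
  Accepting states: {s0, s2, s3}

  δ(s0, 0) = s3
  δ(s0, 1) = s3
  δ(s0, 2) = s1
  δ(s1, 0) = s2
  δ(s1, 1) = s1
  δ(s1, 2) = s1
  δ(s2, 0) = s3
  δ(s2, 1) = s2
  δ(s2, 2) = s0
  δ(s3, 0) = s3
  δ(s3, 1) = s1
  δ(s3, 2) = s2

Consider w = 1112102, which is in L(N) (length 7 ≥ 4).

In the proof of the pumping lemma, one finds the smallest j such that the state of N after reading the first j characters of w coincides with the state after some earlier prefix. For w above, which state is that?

State sequence: s0 -1-> s3 -1-> s1 -1-> s1 -2-> s1 -1-> s1 -0-> s2 -2-> s0
First repeat at step 3: s1 was already visited.

The earliest repeat is at step j = 3: N is in s1, which it already visited at step i = 2.
Since N has 4 states, any run of length ≥ 4 visits 4+1 states, so by pigeonhole some state repeats within the first 4 steps — that repeat gives the pumpable loop.

s1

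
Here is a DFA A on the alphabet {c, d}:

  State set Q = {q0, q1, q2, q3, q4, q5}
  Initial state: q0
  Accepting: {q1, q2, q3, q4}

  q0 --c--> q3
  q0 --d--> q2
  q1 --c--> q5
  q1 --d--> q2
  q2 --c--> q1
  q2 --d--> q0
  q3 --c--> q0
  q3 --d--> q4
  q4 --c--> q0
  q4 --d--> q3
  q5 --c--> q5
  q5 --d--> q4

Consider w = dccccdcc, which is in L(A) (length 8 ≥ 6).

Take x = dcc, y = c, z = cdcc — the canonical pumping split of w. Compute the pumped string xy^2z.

xy^2z = dcc·c·c·cdcc = dcccccdcc.
Reading y = c takes A from q5 back to q5, so after x·y·y the machine is still in q5, and z then leads to the accepting state q3. Hence dcccccdcc ∈ L(A).

dcccccdcc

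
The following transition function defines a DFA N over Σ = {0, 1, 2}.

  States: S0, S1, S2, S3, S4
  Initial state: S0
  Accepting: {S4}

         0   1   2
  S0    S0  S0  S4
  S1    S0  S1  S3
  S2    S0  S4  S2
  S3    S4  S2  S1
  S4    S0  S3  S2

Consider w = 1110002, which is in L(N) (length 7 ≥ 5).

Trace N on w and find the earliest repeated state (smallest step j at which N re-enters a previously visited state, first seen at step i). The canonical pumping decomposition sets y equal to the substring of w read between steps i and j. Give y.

1

Run of N on w = 1 1 1 0 0 0 2:
  step 0: S0  (start)
  step 1: S0  (read 1: S0→S0)   ← first repeat (S0 seen earlier)
  step 2: S0  (read 1: S0→S0)
  step 3: S0  (read 1: S0→S0)
  step 4: S0  (read 0: S0→S0)
  step 5: S0  (read 0: S0→S0)
  step 6: S0  (read 0: S0→S0)
  step 7: S4  (read 2: S0→S4)

So i = 0, j = 1, giving x = w[0:0] = ε, y = w[0:1] = 1, z = w[1:7] = 110002.
Check: |xy| = 1 ≤ 5 and |y| = 1 ≥ 1. Reading y takes N from S0 back to S0, so every xyⁱz is accepted.
The DFA has 5 states, so the proof of the pumping lemma guarantees a repeated state among the first 5+1 visited; the segment between the two visits is the pumpable y.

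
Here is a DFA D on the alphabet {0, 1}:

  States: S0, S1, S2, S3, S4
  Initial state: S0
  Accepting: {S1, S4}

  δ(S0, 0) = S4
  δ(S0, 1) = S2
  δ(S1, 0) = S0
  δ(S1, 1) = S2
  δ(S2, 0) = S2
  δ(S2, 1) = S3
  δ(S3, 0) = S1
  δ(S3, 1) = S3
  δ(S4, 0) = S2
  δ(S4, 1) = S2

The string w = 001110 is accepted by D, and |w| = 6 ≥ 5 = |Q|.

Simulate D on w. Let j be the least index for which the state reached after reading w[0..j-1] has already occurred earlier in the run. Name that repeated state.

S3

Run of D on w = 0 0 1 1 1 0:
  step 0: S0  (start)
  step 1: S4  (read 0: S0→S4)
  step 2: S2  (read 0: S4→S2)
  step 3: S3  (read 1: S2→S3)
  step 4: S3  (read 1: S3→S3)   ← first repeat (S3 seen earlier)
  step 5: S3  (read 1: S3→S3)
  step 6: S1  (read 0: S3→S1)

The earliest repeat is at step j = 4: D is in S3, which it already visited at step i = 3.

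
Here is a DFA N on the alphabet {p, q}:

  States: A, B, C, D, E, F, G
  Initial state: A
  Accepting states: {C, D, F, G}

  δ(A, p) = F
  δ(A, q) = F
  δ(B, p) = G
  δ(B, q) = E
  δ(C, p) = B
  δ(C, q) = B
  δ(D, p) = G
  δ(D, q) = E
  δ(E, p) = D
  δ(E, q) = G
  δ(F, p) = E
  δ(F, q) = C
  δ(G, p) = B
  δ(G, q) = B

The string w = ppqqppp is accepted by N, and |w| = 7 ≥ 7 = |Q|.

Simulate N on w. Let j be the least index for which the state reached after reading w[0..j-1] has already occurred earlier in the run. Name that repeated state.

G

State sequence: A -p-> F -p-> E -q-> G -q-> B -p-> G -p-> B -p-> G
First repeat at step 5: G was already visited.

The earliest repeat is at step j = 5: N is in G, which it already visited at step i = 3.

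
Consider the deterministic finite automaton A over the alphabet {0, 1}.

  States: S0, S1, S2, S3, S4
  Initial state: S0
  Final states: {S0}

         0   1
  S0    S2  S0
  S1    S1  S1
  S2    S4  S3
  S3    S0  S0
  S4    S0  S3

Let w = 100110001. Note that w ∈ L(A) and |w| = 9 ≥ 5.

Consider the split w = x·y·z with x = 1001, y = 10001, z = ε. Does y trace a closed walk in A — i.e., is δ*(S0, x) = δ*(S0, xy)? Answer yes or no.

no

State sequence: S0 -1-> S0 -0-> S2 -0-> S4 -1-> S3 -1-> S0 -0-> S2 -0-> S4 -0-> S0 -1-> S0

After x (step 4): S3. After xy (step 9): S0.
They differ (S3 ≠ S0), so y is not a cycle from the state after x; this split is not the one the pumping-lemma construction produces, and pumping y need not keep the string in L(A).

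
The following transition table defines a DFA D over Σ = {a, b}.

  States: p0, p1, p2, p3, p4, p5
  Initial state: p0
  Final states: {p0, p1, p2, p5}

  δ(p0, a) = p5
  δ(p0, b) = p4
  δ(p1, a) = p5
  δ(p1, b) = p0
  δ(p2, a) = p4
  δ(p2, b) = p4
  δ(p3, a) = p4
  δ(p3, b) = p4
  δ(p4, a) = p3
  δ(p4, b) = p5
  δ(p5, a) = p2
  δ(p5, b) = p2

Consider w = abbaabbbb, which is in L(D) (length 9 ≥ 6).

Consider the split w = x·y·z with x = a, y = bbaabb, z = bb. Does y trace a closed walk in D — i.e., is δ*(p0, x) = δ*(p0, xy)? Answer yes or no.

no

State sequence: p0 -a-> p5 -b-> p2 -b-> p4 -a-> p3 -a-> p4 -b-> p5 -b-> p2

After x (step 1): p5. After xy (step 7): p2.
They differ (p5 ≠ p2), so y is not a cycle from the state after x; this split is not the one the pumping-lemma construction produces, and pumping y need not keep the string in L(D).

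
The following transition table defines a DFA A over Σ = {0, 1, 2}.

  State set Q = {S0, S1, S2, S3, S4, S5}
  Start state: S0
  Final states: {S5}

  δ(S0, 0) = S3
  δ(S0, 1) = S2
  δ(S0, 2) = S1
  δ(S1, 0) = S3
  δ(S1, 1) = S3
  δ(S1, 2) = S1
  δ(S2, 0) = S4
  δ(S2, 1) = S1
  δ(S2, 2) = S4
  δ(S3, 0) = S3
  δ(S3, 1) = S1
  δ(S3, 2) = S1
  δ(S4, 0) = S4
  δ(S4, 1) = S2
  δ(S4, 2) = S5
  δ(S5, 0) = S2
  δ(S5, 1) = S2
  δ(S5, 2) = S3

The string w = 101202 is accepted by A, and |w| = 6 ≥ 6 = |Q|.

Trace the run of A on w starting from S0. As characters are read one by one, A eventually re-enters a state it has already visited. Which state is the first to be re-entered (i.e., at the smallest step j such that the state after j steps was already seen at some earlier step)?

S2

Run of A on w = 1 0 1 2 0 2:
  step 0: S0  (start)
  step 1: S2  (read 1: S0→S2)
  step 2: S4  (read 0: S2→S4)
  step 3: S2  (read 1: S4→S2)   ← first repeat (S2 seen earlier)
  step 4: S4  (read 2: S2→S4)
  step 5: S4  (read 0: S4→S4)
  step 6: S5  (read 2: S4→S5)

The earliest repeat is at step j = 3: A is in S2, which it already visited at step i = 1.
Pumping length from the standard proof: p = 6 (the number of states). The repeated state found above gives |xy| = j ≤ 6 and |y| = j − i ≥ 1.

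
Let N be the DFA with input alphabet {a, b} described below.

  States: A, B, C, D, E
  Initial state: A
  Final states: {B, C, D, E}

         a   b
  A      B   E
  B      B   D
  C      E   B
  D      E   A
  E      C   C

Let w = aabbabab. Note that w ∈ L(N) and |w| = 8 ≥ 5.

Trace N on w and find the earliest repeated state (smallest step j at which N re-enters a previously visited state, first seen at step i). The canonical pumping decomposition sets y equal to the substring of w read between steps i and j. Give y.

State sequence: A -a-> B -a-> B -b-> D -b-> A -a-> B -b-> D -a-> E -b-> C
First repeat at step 2: B was already visited.

So i = 1, j = 2, giving x = w[0:1] = a, y = w[1:2] = a, z = w[2:8] = bbabab.
Check: |xy| = 2 ≤ 5 and |y| = 1 ≥ 1. Reading y takes N from B back to B, so every xyⁱz is accepted.
With |Q| = 5, pigeonhole forces a state repeat no later than step 5; the substring read between the first and second visits to that state can be pumped.

a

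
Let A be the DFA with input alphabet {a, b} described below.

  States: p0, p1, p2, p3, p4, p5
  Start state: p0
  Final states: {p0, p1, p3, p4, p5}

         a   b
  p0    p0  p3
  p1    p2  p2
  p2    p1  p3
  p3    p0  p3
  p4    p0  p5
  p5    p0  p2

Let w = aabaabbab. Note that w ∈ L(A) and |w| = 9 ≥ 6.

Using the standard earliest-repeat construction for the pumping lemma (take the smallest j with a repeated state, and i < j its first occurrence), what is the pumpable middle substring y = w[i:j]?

State sequence: p0 -a-> p0 -a-> p0 -b-> p3 -a-> p0 -a-> p0 -b-> p3 -b-> p3 -a-> p0 -b-> p3
First repeat at step 1: p0 was already visited.

So i = 0, j = 1, giving x = w[0:0] = ε, y = w[0:1] = a, z = w[1:9] = abaabbab.
Check: |xy| = 1 ≤ 6 and |y| = 1 ≥ 1. Reading y takes A from p0 back to p0, so every xyⁱz is accepted.

a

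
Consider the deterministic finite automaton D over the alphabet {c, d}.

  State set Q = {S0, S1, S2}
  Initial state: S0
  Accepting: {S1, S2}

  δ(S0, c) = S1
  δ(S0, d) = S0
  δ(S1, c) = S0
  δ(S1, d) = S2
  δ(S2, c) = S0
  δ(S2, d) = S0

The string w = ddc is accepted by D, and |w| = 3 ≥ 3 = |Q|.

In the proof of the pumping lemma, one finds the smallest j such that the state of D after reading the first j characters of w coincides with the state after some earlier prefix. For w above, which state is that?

Run of D on w = d d c:
  step 0: S0  (start)
  step 1: S0  (read d: S0→S0)   ← first repeat (S0 seen earlier)
  step 2: S0  (read d: S0→S0)
  step 3: S1  (read c: S0→S1)

The earliest repeat is at step j = 1: D is in S0, which it already visited at step i = 0.
Since D has 3 states, any run of length ≥ 3 visits 3+1 states, so by pigeonhole some state repeats within the first 3 steps — that repeat gives the pumpable loop.

S0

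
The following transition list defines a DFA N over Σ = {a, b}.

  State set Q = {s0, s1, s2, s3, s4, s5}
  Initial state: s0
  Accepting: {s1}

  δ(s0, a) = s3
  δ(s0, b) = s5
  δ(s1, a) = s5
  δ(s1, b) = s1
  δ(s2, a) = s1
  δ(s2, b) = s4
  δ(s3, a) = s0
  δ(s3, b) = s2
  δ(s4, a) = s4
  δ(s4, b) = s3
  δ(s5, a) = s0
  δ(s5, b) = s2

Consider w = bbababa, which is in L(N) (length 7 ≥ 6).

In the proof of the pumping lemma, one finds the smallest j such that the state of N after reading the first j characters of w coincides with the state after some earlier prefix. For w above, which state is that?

s1

State sequence: s0 -b-> s5 -b-> s2 -a-> s1 -b-> s1 -a-> s5 -b-> s2 -a-> s1
First repeat at step 4: s1 was already visited.

The earliest repeat is at step j = 4: N is in s1, which it already visited at step i = 3.
Pumping length from the standard proof: p = 6 (the number of states). The repeated state found above gives |xy| = j ≤ 6 and |y| = j − i ≥ 1.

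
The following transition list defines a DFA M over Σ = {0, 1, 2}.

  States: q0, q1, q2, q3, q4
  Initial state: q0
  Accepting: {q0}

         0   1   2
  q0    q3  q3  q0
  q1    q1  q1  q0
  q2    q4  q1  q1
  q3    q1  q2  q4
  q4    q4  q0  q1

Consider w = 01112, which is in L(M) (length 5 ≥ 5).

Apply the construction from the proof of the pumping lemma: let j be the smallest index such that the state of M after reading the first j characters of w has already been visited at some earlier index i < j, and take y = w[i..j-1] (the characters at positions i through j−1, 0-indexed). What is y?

1

State sequence: q0 -0-> q3 -1-> q2 -1-> q1 -1-> q1 -2-> q0
First repeat at step 4: q1 was already visited.

So i = 3, j = 4, giving x = w[0:3] = 011, y = w[3:4] = 1, z = w[4:5] = 2.
Check: |xy| = 4 ≤ 5 and |y| = 1 ≥ 1. Reading y takes M from q1 back to q1, so every xyⁱz is accepted.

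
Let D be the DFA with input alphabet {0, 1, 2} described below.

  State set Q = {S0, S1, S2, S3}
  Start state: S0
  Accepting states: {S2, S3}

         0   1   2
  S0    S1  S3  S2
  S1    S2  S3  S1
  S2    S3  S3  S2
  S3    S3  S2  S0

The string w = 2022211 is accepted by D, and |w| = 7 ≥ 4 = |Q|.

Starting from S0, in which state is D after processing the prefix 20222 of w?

State sequence: S0 -2-> S2 -0-> S3 -2-> S0 -2-> S2 -2-> S2

After reading 5 characters, D is in state S2.
(This kind of state-tracing is the core of the pumping-lemma construction: with 4 states, pigeonhole forces a repeat within the first 4 steps.)

S2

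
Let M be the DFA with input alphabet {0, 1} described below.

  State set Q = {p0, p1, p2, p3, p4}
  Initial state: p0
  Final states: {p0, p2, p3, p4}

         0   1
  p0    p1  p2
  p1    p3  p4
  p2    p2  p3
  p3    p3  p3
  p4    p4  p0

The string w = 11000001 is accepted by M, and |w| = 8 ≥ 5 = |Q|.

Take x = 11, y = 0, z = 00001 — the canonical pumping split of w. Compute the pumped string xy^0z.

1100001

xy⁰z = xz = 11·00001 = 1100001.
Reading y = 0 takes M from p3 back to p3, so after x the machine is still in p3, and z then leads to the accepting state p3. Hence 1100001 ∈ L(M).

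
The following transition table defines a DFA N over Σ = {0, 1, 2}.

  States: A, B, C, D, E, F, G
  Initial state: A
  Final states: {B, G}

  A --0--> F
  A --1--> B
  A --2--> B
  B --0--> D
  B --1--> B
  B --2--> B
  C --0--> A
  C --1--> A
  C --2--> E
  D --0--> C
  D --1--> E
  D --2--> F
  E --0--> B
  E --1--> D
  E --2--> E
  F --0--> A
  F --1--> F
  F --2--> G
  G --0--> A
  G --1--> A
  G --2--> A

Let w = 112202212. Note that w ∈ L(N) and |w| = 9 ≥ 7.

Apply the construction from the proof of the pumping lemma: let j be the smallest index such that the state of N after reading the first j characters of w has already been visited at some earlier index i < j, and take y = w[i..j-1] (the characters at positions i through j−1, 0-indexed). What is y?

Run of N on w = 1 1 2 2 0 2 2 1 2:
  step 0: A  (start)
  step 1: B  (read 1: A→B)
  step 2: B  (read 1: B→B)   ← first repeat (B seen earlier)
  step 3: B  (read 2: B→B)
  step 4: B  (read 2: B→B)
  step 5: D  (read 0: B→D)
  step 6: F  (read 2: D→F)
  step 7: G  (read 2: F→G)
  step 8: A  (read 1: G→A)
  step 9: B  (read 2: A→B)

So i = 1, j = 2, giving x = w[0:1] = 1, y = w[1:2] = 1, z = w[2:9] = 2202212.
Check: |xy| = 2 ≤ 7 and |y| = 1 ≥ 1. Reading y takes N from B back to B, so every xyⁱz is accepted.
The DFA has 7 states, so the proof of the pumping lemma guarantees a repeated state among the first 7+1 visited; the segment between the two visits is the pumpable y.

1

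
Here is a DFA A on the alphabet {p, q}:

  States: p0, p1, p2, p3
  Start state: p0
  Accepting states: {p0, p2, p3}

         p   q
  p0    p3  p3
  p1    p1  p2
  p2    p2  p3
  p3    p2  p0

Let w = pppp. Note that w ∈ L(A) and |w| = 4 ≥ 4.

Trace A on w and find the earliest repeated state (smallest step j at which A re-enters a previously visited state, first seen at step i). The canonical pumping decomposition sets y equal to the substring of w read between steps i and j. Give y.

Run of A on w = p p p p:
  step 0: p0  (start)
  step 1: p3  (read p: p0→p3)
  step 2: p2  (read p: p3→p2)
  step 3: p2  (read p: p2→p2)   ← first repeat (p2 seen earlier)
  step 4: p2  (read p: p2→p2)

So i = 2, j = 3, giving x = w[0:2] = pp, y = w[2:3] = p, z = w[3:4] = p.
Check: |xy| = 3 ≤ 4 and |y| = 1 ≥ 1. Reading y takes A from p2 back to p2, so every xyⁱz is accepted.
Pumping length from the standard proof: p = 4 (the number of states). The repeated state found above gives |xy| = j ≤ 4 and |y| = j − i ≥ 1.

p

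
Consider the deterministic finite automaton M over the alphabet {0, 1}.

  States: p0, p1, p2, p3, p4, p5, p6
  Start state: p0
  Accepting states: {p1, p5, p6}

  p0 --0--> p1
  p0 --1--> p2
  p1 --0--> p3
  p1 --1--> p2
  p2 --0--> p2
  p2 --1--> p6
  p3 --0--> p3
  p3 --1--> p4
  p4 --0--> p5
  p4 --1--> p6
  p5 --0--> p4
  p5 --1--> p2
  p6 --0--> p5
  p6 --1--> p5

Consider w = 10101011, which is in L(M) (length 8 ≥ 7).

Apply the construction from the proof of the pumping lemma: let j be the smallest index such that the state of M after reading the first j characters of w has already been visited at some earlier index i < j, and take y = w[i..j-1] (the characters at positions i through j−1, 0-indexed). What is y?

Run of M on w = 1 0 1 0 1 0 1 1:
  step 0: p0  (start)
  step 1: p2  (read 1: p0→p2)
  step 2: p2  (read 0: p2→p2)   ← first repeat (p2 seen earlier)
  step 3: p6  (read 1: p2→p6)
  step 4: p5  (read 0: p6→p5)
  step 5: p2  (read 1: p5→p2)
  step 6: p2  (read 0: p2→p2)
  step 7: p6  (read 1: p2→p6)
  step 8: p5  (read 1: p6→p5)

So i = 1, j = 2, giving x = w[0:1] = 1, y = w[1:2] = 0, z = w[2:8] = 101011.
Check: |xy| = 2 ≤ 7 and |y| = 1 ≥ 1. Reading y takes M from p2 back to p2, so every xyⁱz is accepted.

0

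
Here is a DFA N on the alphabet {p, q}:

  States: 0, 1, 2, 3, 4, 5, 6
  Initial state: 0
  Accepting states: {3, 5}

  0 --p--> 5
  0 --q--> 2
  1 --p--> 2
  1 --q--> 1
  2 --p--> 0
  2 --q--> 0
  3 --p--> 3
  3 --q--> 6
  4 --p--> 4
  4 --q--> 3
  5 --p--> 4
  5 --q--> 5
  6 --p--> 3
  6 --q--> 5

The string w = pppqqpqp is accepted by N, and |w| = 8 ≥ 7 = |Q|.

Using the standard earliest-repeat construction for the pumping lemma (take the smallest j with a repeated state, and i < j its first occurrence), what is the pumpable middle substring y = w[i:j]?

State sequence: 0 -p-> 5 -p-> 4 -p-> 4 -q-> 3 -q-> 6 -p-> 3 -q-> 6 -p-> 3
First repeat at step 3: 4 was already visited.

So i = 2, j = 3, giving x = w[0:2] = pp, y = w[2:3] = p, z = w[3:8] = qqpqp.
Check: |xy| = 3 ≤ 7 and |y| = 1 ≥ 1. Reading y takes N from 4 back to 4, so every xyⁱz is accepted.
With |Q| = 7, pigeonhole forces a state repeat no later than step 7; the substring read between the first and second visits to that state can be pumped.

p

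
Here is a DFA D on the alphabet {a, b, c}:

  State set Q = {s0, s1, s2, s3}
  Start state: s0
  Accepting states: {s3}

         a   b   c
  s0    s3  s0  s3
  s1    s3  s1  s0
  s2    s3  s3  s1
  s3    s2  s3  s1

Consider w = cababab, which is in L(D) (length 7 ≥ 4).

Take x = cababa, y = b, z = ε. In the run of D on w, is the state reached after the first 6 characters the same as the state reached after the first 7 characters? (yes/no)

State sequence: s0 -c-> s3 -a-> s2 -b-> s3 -a-> s2 -b-> s3 -a-> s2 -b-> s3

After x (step 6): s2. After xy (step 7): s3.
They differ (s2 ≠ s3), so y is not a cycle from the state after x; this split is not the one the pumping-lemma construction produces, and pumping y need not keep the string in L(D).

no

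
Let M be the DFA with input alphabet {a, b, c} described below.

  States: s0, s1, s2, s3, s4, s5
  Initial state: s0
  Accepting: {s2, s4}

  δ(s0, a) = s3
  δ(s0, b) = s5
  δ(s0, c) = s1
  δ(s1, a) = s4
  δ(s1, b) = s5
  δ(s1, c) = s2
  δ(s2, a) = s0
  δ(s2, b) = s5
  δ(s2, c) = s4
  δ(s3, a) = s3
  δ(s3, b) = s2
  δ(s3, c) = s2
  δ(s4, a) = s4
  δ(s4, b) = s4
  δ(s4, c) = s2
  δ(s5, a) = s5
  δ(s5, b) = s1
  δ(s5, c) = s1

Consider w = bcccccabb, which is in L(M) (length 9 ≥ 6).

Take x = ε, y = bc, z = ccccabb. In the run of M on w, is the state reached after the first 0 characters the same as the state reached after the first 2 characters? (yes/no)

Run of M on the first 2 characters of w = b c:
  step 0: s0  (start)
  step 1: s5  (read b: s0→s5)
  step 2: s1  (read c: s5→s1)

After x (step 0): s0. After xy (step 2): s1.
They differ (s0 ≠ s1), so y is not a cycle from the state after x; this split is not the one the pumping-lemma construction produces, and pumping y need not keep the string in L(M).

no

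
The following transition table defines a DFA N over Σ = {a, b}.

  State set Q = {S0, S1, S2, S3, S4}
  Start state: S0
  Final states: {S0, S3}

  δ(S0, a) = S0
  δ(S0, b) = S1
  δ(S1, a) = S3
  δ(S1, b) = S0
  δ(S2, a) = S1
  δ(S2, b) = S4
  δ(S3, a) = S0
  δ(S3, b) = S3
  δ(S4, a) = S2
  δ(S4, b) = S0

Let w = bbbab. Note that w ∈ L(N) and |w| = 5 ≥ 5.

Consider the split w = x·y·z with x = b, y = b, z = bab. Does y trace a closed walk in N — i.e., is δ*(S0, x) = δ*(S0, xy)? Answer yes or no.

State sequence: S0 -b-> S1 -b-> S0

After x (step 1): S1. After xy (step 2): S0.
They differ (S1 ≠ S0), so y is not a cycle from the state after x; this split is not the one the pumping-lemma construction produces, and pumping y need not keep the string in L(N).

no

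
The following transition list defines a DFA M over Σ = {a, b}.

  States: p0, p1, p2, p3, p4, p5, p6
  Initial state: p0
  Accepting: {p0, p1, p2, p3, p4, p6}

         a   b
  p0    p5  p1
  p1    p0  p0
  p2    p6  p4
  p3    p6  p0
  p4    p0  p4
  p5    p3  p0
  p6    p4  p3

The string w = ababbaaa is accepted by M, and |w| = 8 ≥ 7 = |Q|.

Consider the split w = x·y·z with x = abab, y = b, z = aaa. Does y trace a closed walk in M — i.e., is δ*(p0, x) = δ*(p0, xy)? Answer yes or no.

no

Run of M on the first 5 characters of w = a b a b b:
  step 0: p0  (start)
  step 1: p5  (read a: p0→p5)
  step 2: p0  (read b: p5→p0)
  step 3: p5  (read a: p0→p5)
  step 4: p0  (read b: p5→p0)
  step 5: p1  (read b: p0→p1)

After x (step 4): p0. After xy (step 5): p1.
They differ (p0 ≠ p1), so y is not a cycle from the state after x; this split is not the one the pumping-lemma construction produces, and pumping y need not keep the string in L(M).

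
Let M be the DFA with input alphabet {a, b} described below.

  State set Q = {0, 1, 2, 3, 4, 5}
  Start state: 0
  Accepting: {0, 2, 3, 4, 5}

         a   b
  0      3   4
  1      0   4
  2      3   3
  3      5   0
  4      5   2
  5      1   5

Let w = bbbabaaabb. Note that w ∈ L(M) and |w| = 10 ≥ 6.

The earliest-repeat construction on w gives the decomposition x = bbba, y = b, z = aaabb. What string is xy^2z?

bbbabbaaabb

xy^2z = bbba·b·b·aaabb = bbbabbaaabb.
Reading y = b takes M from 5 back to 5, so after x·y·y the machine is still in 5, and z then leads to the accepting state 4. Hence bbbabbaaabb ∈ L(M).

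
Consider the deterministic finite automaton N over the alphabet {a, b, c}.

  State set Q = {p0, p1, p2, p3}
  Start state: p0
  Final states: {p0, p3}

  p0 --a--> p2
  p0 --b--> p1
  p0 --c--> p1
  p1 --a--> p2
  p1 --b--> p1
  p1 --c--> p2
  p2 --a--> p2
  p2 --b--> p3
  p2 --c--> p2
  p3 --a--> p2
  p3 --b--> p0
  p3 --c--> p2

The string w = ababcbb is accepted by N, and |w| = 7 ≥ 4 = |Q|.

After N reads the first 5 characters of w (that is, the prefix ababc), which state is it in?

p2

Run of N on the first 5 characters of w = a b a b c:
  step 0: p0  (start)
  step 1: p2  (read a: p0→p2)
  step 2: p3  (read b: p2→p3)
  step 3: p2  (read a: p3→p2)
  step 4: p3  (read b: p2→p3)
  step 5: p2  (read c: p3→p2)

After reading 5 characters, N is in state p2.
(This kind of state-tracing is the core of the pumping-lemma construction: with 4 states, pigeonhole forces a repeat within the first 4 steps.)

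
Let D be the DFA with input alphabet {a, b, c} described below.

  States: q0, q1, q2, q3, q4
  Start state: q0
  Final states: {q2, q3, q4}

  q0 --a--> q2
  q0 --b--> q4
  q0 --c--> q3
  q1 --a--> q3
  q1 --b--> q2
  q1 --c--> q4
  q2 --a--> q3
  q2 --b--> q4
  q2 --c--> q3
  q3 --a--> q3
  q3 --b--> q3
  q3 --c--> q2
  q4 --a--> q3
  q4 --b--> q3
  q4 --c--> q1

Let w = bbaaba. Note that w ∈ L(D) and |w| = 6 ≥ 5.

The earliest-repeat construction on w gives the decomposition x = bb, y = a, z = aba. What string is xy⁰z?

bbaba

xy⁰z = xz = bb·aba = bbaba.
Reading y = a takes D from q3 back to q3, so after x the machine is still in q3, and z then leads to the accepting state q3. Hence bbaba ∈ L(D).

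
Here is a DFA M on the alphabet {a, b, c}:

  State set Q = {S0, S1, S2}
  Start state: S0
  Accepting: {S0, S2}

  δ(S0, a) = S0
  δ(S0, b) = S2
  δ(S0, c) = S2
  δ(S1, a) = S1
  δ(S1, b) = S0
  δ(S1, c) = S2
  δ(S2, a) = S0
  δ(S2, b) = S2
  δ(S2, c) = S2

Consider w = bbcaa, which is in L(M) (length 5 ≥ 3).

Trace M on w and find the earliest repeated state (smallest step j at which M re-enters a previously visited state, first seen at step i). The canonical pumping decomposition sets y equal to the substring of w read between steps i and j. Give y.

State sequence: S0 -b-> S2 -b-> S2 -c-> S2 -a-> S0 -a-> S0
First repeat at step 2: S2 was already visited.

So i = 1, j = 2, giving x = w[0:1] = b, y = w[1:2] = b, z = w[2:5] = caa.
Check: |xy| = 2 ≤ 3 and |y| = 1 ≥ 1. Reading y takes M from S2 back to S2, so every xyⁱz is accepted.
The DFA has 3 states, so the proof of the pumping lemma guarantees a repeated state among the first 3+1 visited; the segment between the two visits is the pumpable y.

b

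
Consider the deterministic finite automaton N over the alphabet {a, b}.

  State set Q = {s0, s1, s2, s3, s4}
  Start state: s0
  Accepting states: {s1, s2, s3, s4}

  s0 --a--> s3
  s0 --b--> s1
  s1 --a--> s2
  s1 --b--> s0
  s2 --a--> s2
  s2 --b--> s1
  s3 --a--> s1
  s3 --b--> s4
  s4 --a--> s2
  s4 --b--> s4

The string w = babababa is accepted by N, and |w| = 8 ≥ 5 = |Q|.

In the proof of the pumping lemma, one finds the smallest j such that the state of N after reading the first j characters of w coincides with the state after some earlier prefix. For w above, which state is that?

Run of N on w = b a b a b a b a:
  step 0: s0  (start)
  step 1: s1  (read b: s0→s1)
  step 2: s2  (read a: s1→s2)
  step 3: s1  (read b: s2→s1)   ← first repeat (s1 seen earlier)
  step 4: s2  (read a: s1→s2)
  step 5: s1  (read b: s2→s1)
  step 6: s2  (read a: s1→s2)
  step 7: s1  (read b: s2→s1)
  step 8: s2  (read a: s1→s2)

The earliest repeat is at step j = 3: N is in s1, which it already visited at step i = 1.
The DFA has 5 states, so the proof of the pumping lemma guarantees a repeated state among the first 5+1 visited; the segment between the two visits is the pumpable y.

s1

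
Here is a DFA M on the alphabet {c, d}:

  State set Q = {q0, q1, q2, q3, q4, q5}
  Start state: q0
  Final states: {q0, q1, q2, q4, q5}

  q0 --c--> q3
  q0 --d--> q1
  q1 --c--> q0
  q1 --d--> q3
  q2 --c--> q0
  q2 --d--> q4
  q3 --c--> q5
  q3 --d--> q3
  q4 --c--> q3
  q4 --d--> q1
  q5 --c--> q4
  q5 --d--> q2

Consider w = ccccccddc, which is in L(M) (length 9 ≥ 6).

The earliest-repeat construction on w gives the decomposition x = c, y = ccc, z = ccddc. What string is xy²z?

cccccccccddc

xy^2z = c·ccc·ccc·ccddc = cccccccccddc.
Reading y = ccc takes M from q3 back to q3, so after x·y·y the machine is still in q3, and z then leads to the accepting state q5. Hence cccccccccddc ∈ L(M).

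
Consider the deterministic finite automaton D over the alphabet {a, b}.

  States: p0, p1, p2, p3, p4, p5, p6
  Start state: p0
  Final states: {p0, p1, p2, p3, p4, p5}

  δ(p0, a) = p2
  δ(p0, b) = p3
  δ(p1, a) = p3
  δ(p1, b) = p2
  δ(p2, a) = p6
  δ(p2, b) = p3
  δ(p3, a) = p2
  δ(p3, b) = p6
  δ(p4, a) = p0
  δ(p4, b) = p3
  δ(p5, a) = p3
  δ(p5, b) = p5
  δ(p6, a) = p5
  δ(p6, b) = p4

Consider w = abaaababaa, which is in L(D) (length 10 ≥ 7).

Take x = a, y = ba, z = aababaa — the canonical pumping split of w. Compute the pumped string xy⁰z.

xy⁰z = xz = a·aababaa = aaababaa.
Reading y = ba takes D from p2 back to p2, so after x the machine is still in p2, and z then leads to the accepting state p3. Hence aaababaa ∈ L(D).

aaababaa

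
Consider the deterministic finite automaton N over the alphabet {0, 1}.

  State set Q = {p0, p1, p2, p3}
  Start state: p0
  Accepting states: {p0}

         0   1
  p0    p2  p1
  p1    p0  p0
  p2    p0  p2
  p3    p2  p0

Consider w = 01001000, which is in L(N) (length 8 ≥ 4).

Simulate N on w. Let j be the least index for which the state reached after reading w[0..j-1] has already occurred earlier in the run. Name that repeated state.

p2

State sequence: p0 -0-> p2 -1-> p2 -0-> p0 -0-> p2 -1-> p2 -0-> p0 -0-> p2 -0-> p0
First repeat at step 2: p2 was already visited.

The earliest repeat is at step j = 2: N is in p2, which it already visited at step i = 1.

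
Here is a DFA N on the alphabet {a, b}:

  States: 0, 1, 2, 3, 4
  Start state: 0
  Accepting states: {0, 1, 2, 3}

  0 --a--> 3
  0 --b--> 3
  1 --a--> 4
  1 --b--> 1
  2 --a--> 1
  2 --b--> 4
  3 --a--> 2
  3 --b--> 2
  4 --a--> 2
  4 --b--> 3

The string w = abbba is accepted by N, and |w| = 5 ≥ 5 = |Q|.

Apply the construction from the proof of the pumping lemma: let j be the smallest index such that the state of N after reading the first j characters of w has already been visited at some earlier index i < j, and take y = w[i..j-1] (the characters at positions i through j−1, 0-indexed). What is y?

bbb

Run of N on w = a b b b a:
  step 0: 0  (start)
  step 1: 3  (read a: 0→3)
  step 2: 2  (read b: 3→2)
  step 3: 4  (read b: 2→4)
  step 4: 3  (read b: 4→3)   ← first repeat (3 seen earlier)
  step 5: 2  (read a: 3→2)

So i = 1, j = 4, giving x = w[0:1] = a, y = w[1:4] = bbb, z = w[4:5] = a.
Check: |xy| = 4 ≤ 5 and |y| = 3 ≥ 1. Reading y takes N from 3 back to 3, so every xyⁱz is accepted.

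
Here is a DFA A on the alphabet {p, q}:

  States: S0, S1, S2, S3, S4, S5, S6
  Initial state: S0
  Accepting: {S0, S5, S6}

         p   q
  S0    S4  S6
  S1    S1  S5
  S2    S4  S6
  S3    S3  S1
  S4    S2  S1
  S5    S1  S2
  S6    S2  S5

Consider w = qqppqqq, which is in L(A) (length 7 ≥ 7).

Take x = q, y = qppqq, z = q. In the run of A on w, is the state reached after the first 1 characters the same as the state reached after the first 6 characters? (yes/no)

State sequence: S0 -q-> S6 -q-> S5 -p-> S1 -p-> S1 -q-> S5 -q-> S2

After x (step 1): S6. After xy (step 6): S2.
They differ (S6 ≠ S2), so y is not a cycle from the state after x; this split is not the one the pumping-lemma construction produces, and pumping y need not keep the string in L(A).

no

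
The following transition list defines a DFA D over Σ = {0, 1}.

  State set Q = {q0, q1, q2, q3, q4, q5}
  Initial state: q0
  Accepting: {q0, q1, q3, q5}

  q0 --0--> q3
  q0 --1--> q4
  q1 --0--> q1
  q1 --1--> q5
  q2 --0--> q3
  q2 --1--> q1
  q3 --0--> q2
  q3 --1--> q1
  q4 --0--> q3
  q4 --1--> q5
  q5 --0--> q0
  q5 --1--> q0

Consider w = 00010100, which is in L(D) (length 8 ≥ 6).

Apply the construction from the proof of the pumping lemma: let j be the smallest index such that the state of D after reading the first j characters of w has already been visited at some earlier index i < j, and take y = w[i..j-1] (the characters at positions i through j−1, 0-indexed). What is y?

00

Run of D on w = 0 0 0 1 0 1 0 0:
  step 0: q0  (start)
  step 1: q3  (read 0: q0→q3)
  step 2: q2  (read 0: q3→q2)
  step 3: q3  (read 0: q2→q3)   ← first repeat (q3 seen earlier)
  step 4: q1  (read 1: q3→q1)
  step 5: q1  (read 0: q1→q1)
  step 6: q5  (read 1: q1→q5)
  step 7: q0  (read 0: q5→q0)
  step 8: q3  (read 0: q0→q3)

So i = 1, j = 3, giving x = w[0:1] = 0, y = w[1:3] = 00, z = w[3:8] = 10100.
Check: |xy| = 3 ≤ 6 and |y| = 2 ≥ 1. Reading y takes D from q3 back to q3, so every xyⁱz is accepted.
Since D has 6 states, any run of length ≥ 6 visits 6+1 states, so by pigeonhole some state repeats within the first 6 steps — that repeat gives the pumpable loop.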